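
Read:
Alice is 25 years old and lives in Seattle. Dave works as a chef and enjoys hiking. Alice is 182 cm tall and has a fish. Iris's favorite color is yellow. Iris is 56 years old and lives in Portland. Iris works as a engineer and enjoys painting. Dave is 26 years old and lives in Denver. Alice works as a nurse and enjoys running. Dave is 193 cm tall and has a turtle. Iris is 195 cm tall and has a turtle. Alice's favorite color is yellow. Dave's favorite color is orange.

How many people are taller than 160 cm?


Taller than 160: 3

3


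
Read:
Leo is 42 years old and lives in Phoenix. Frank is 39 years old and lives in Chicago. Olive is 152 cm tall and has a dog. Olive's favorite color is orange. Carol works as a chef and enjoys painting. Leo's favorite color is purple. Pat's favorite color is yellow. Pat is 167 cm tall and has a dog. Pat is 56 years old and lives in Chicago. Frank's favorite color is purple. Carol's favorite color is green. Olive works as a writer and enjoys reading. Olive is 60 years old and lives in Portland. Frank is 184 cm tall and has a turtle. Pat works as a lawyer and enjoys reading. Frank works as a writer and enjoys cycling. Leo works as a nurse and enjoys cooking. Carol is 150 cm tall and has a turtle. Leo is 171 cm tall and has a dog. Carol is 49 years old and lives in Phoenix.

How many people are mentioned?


People: Leo, Carol, Pat, Frank, Olive. Count = 5

5


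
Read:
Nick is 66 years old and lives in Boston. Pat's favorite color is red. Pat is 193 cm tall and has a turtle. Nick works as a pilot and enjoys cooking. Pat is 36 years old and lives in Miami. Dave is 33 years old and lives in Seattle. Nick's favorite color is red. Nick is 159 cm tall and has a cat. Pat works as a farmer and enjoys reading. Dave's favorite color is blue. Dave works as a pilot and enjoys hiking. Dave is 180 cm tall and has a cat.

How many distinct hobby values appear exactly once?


Unique hobby values: 3

3


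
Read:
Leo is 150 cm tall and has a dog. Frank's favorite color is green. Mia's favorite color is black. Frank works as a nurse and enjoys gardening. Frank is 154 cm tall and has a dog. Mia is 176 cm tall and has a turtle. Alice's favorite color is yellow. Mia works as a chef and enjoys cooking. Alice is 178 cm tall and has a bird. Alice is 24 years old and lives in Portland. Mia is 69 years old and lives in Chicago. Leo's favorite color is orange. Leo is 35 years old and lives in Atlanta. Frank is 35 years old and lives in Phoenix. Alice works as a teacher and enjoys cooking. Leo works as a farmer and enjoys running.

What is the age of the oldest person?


Oldest: Mia at 69

69


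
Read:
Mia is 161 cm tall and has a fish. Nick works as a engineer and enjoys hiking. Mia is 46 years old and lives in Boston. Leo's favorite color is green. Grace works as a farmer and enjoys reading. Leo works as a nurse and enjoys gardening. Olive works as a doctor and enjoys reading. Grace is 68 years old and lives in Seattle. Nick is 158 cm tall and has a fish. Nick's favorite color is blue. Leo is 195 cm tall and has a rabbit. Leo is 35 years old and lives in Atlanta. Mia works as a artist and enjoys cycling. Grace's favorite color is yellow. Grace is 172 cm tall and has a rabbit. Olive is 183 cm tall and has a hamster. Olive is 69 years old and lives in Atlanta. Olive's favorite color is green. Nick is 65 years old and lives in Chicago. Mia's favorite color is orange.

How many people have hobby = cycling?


Count: 1

1


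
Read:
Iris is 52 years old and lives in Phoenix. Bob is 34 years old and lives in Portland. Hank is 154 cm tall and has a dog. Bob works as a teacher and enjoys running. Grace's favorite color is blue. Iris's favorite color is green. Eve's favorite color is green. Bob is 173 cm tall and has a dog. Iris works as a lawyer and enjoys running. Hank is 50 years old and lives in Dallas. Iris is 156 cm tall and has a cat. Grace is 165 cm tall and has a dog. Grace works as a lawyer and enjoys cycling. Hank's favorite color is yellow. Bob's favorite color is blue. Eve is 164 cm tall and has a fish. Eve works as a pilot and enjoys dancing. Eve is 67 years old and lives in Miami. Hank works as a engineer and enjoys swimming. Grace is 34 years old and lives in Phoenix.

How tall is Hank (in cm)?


Hank is 154 cm tall

154


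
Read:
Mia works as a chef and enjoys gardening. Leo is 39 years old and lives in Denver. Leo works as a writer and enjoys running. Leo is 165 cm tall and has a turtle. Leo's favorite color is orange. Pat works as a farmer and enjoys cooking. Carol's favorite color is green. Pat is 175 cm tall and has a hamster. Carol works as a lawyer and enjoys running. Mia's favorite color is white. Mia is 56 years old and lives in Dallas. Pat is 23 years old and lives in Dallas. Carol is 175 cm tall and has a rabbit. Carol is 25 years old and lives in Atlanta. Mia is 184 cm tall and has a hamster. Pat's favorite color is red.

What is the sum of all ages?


39+25+23+56 = 143

143


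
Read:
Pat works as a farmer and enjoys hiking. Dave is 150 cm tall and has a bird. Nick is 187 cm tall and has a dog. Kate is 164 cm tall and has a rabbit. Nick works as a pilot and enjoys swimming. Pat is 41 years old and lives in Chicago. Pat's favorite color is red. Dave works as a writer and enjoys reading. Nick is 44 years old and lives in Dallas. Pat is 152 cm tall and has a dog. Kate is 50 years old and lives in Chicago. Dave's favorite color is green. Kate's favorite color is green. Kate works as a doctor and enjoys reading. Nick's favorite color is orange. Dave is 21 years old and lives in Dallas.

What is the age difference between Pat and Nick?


|41 - 44| = 3

3


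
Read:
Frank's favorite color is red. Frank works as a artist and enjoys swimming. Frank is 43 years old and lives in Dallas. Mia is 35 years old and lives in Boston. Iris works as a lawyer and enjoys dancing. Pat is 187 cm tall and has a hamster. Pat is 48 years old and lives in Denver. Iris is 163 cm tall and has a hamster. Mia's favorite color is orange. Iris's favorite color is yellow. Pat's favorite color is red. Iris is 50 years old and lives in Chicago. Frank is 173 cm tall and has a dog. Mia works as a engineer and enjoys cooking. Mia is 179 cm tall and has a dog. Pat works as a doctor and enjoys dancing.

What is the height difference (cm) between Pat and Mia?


|187 - 179| = 8

8


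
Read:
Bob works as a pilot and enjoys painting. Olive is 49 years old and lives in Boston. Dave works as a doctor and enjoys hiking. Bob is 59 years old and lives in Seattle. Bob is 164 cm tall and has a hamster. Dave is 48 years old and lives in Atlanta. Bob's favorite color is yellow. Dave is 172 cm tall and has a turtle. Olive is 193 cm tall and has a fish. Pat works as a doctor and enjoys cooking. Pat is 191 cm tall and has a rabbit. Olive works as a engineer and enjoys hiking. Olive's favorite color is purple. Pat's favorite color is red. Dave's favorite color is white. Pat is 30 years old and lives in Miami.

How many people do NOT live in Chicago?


Not in Chicago: 4

4


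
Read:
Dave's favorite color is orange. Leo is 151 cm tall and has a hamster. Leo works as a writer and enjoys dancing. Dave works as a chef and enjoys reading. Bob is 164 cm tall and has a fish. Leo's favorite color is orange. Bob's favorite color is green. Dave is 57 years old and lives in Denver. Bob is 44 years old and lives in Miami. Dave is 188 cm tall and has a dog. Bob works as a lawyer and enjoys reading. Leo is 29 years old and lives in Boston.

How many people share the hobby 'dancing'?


Count: 1

1


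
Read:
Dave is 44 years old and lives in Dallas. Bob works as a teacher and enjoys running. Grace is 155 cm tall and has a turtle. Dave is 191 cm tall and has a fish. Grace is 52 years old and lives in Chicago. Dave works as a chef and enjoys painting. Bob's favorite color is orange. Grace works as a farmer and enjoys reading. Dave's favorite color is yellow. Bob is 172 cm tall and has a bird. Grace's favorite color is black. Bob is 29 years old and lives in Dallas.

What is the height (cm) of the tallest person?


Tallest: Dave at 191 cm

191


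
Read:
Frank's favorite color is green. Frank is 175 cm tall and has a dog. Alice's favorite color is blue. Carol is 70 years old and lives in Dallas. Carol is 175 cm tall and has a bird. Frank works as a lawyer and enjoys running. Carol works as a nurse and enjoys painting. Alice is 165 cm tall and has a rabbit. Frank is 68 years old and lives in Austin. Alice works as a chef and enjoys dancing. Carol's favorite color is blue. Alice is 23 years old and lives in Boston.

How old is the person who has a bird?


Person with bird is Carol, age 70

70


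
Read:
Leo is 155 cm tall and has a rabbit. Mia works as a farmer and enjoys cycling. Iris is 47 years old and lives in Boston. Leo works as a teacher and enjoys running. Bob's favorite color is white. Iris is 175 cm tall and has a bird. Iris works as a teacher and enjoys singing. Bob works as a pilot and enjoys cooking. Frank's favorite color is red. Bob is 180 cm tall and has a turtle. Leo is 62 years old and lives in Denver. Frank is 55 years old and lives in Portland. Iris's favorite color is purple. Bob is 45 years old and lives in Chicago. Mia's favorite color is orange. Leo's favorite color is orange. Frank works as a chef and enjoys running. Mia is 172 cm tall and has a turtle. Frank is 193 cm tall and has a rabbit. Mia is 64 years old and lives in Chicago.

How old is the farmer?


The farmer is Mia, age 64

64


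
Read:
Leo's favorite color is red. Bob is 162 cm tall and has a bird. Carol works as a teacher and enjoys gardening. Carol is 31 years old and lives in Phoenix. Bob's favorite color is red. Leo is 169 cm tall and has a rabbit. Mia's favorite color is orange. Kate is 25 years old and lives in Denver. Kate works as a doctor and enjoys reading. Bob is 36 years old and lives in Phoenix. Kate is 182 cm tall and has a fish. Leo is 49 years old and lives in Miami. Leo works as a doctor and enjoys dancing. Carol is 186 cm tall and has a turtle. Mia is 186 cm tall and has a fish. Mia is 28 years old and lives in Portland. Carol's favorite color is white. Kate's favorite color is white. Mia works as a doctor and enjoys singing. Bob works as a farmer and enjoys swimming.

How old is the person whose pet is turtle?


Person with pet=turtle is Carol, age 31

31


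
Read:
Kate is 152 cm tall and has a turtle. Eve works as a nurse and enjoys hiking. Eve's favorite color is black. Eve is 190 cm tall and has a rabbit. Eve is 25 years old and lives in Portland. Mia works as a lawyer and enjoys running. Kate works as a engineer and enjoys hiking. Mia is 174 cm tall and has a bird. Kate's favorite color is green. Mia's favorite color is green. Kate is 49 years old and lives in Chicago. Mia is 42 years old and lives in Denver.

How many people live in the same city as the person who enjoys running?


Person with hobby running is Mia, city Denver. Count = 1

1


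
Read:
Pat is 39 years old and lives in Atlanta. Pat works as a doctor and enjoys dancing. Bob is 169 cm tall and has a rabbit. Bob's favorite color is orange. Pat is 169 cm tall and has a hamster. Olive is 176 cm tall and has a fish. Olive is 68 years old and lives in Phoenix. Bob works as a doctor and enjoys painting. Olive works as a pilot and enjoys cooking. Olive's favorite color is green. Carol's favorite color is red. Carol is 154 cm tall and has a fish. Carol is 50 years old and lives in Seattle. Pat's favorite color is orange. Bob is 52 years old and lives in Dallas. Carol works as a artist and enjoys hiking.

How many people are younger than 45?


Filter: 1

1


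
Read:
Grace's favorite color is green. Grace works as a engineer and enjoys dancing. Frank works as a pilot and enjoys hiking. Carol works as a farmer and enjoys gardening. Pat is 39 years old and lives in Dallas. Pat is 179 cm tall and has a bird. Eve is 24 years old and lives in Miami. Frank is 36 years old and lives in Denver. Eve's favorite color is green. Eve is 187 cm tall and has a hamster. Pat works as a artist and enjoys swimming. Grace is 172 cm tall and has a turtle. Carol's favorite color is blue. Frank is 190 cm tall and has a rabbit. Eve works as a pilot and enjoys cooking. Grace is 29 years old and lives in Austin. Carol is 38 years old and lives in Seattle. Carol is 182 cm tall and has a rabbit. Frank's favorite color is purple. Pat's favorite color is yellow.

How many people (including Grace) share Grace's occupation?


Grace is a engineer. Count = 1

1


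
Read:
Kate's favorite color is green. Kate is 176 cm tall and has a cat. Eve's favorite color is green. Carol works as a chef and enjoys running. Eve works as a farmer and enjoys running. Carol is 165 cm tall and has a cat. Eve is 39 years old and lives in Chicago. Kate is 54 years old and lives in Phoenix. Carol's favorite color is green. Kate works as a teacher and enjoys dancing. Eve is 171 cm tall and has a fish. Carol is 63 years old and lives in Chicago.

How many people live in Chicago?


Count in Chicago: 2

2


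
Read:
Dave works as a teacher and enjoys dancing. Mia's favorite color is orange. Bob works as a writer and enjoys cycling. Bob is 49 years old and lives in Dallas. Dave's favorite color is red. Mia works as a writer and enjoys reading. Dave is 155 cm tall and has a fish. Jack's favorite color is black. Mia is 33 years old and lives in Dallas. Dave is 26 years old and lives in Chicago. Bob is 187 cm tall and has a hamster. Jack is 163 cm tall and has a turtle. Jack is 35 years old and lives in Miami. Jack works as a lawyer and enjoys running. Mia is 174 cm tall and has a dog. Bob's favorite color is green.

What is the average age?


Sum=143, n=4, avg=35.75

35.75


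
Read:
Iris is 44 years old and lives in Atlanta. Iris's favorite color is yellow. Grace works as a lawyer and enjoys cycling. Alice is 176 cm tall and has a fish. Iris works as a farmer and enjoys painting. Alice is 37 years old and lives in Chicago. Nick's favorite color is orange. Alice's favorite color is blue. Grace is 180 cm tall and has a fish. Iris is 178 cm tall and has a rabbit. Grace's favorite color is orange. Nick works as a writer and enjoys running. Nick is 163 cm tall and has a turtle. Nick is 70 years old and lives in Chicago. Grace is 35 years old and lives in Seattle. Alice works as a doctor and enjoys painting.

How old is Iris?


Iris is 44 years old

44


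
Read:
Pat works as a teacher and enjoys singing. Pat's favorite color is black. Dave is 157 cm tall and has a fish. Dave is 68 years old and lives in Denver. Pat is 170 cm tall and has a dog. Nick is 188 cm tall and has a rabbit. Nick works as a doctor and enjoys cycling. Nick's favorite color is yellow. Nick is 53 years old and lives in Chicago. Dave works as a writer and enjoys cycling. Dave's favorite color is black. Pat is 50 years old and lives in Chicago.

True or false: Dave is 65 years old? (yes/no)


Dave is actually 68. no

no


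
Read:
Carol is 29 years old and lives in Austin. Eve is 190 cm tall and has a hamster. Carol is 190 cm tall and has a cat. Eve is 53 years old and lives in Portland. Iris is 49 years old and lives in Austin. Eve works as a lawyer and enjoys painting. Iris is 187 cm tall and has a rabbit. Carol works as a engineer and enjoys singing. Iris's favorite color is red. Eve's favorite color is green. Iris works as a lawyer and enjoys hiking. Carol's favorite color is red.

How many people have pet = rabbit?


Count: 1

1


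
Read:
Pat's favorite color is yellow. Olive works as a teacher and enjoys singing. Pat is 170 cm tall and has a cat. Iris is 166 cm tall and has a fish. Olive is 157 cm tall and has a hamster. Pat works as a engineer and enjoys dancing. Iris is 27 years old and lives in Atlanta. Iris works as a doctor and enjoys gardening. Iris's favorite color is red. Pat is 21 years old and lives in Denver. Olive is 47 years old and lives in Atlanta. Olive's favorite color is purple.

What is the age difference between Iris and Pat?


|27 - 21| = 6

6


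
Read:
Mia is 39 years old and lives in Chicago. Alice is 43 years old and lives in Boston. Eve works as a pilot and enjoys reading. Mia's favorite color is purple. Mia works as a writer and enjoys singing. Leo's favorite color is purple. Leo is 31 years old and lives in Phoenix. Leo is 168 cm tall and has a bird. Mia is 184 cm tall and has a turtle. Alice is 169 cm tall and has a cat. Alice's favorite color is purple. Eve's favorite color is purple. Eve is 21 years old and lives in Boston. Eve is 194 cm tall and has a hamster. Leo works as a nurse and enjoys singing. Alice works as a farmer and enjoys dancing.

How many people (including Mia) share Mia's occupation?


Mia is a writer. Count = 1

1


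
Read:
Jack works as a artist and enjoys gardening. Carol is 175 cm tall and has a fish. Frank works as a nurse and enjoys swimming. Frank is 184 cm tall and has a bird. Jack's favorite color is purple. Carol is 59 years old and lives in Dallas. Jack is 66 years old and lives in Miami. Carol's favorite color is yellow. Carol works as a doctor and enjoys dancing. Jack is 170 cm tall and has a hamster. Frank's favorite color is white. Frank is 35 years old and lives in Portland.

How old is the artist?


The artist is Jack, age 66

66


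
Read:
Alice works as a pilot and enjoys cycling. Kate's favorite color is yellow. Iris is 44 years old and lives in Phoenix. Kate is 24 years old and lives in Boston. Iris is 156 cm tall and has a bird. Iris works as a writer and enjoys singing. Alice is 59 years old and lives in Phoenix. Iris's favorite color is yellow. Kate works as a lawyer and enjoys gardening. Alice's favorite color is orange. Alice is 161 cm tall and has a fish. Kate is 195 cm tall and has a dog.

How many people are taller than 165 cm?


Taller than 165: 1

1


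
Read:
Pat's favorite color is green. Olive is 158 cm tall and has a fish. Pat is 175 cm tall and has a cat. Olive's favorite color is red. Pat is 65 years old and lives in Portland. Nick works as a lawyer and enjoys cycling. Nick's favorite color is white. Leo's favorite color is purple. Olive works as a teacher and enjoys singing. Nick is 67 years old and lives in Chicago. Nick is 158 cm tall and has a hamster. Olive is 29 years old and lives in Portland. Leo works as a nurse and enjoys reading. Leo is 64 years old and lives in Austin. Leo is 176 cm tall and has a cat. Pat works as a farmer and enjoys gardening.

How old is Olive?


Olive is 29 years old

29


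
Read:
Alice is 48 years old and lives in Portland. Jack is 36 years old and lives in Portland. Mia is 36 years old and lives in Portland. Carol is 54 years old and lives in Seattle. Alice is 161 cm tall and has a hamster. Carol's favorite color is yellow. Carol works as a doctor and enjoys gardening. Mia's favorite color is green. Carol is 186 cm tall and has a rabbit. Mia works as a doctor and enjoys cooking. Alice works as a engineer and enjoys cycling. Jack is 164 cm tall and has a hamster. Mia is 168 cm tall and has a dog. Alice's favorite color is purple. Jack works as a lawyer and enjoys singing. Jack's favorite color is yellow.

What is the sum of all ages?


48+36+36+54 = 174

174


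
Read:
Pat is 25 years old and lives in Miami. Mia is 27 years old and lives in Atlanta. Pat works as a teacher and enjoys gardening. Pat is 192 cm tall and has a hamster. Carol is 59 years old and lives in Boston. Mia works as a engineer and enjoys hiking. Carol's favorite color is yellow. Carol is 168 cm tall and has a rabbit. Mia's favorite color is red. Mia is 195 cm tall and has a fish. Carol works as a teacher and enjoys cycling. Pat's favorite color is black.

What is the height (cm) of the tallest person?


Tallest: Mia at 195 cm

195


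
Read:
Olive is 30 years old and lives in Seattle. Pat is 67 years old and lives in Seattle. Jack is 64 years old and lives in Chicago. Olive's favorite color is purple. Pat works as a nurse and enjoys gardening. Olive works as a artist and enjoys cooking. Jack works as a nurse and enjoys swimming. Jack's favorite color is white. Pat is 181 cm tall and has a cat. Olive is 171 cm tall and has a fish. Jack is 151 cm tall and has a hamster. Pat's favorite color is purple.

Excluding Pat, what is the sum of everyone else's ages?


Sum (excluding Pat): 94

94


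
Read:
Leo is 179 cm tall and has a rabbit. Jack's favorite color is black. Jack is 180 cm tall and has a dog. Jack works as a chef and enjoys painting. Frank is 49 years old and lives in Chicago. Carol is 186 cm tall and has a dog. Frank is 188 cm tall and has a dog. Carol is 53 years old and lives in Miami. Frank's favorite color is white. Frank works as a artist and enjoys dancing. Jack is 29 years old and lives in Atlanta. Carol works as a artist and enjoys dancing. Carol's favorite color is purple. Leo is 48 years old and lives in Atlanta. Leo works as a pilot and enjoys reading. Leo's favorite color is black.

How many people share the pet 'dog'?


Count: 3

3


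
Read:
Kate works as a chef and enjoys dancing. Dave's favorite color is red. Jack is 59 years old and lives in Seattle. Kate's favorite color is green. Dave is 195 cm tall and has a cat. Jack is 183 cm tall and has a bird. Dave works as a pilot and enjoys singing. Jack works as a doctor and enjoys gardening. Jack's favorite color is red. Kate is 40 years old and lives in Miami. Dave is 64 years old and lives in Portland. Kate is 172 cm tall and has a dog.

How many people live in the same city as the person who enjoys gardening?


Person with hobby gardening is Jack, city Seattle. Count = 1

1


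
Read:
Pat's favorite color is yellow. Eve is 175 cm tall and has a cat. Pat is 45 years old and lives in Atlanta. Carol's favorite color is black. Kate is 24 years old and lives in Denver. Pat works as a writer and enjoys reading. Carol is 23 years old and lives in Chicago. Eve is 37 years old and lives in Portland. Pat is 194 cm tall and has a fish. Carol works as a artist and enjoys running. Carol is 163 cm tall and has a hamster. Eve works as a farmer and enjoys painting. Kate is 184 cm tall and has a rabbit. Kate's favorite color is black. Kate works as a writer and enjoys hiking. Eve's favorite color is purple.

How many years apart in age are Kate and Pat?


24 vs 45, diff = 21

21


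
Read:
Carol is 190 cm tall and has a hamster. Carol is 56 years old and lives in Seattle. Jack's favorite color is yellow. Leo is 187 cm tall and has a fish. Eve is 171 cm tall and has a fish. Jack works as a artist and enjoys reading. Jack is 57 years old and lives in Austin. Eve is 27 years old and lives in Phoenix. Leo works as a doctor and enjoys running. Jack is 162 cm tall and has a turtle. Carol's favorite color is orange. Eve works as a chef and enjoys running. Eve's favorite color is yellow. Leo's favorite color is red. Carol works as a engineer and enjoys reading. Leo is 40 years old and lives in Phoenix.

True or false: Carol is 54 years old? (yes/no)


Carol is actually 56. no

no


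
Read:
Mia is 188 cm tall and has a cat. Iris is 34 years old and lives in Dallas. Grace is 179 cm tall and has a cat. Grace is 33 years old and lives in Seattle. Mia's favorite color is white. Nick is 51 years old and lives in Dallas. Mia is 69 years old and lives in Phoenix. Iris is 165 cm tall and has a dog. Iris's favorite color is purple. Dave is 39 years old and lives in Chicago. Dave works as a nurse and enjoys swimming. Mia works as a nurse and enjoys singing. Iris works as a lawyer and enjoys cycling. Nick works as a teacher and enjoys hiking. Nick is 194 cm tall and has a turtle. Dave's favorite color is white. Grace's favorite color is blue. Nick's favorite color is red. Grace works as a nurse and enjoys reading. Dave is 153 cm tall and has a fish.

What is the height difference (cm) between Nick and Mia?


|194 - 188| = 6

6


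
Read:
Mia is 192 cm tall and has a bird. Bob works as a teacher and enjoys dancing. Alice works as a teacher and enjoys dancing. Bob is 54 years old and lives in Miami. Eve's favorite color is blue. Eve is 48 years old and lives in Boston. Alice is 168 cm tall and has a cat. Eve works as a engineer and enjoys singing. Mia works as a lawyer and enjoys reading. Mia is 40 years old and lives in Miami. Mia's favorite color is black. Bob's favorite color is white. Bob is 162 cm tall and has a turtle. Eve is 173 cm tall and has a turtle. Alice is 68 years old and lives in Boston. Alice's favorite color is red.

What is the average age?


Sum=210, n=4, avg=52.5

52.5


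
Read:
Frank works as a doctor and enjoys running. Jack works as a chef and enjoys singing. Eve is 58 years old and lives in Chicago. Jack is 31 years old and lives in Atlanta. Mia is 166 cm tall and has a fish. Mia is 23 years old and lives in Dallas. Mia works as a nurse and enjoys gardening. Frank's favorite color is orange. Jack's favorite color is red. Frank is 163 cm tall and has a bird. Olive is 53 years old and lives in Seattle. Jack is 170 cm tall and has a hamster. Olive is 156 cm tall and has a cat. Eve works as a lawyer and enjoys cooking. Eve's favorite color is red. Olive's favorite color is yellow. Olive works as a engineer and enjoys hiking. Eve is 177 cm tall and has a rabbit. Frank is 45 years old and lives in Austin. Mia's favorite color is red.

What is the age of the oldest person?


Oldest: Eve at 58

58


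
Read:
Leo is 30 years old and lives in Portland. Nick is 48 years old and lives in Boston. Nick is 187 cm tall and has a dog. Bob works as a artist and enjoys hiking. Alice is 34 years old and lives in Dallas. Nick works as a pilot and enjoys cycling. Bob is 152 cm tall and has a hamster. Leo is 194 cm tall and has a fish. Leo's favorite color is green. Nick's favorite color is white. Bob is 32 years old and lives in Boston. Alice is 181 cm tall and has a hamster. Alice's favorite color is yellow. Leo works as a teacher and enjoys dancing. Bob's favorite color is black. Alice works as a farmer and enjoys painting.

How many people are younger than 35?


Filter: 3

3


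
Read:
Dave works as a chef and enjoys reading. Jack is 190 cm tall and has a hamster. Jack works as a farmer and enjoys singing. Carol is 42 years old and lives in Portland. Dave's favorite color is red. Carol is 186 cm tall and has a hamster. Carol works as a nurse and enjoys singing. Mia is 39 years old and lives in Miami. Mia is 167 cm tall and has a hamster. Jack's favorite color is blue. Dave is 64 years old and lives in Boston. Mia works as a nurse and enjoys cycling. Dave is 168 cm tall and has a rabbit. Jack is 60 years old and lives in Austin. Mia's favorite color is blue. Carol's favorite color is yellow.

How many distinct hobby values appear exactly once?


Unique hobby values: 2

2


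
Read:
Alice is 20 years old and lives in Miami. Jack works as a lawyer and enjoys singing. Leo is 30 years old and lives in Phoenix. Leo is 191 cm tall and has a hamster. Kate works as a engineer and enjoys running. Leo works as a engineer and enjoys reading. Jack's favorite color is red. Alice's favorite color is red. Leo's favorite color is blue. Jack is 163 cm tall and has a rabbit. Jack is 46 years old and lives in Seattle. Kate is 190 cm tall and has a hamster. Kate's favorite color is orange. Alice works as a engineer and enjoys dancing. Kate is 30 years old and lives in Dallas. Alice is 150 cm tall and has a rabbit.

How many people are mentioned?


People: Kate, Jack, Alice, Leo. Count = 4

4


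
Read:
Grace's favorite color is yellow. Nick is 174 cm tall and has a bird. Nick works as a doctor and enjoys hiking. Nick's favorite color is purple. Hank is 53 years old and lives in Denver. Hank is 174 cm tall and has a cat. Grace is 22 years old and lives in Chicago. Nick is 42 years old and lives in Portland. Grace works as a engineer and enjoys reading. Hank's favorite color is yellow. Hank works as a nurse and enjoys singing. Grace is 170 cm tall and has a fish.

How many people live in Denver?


Count in Denver: 1

1


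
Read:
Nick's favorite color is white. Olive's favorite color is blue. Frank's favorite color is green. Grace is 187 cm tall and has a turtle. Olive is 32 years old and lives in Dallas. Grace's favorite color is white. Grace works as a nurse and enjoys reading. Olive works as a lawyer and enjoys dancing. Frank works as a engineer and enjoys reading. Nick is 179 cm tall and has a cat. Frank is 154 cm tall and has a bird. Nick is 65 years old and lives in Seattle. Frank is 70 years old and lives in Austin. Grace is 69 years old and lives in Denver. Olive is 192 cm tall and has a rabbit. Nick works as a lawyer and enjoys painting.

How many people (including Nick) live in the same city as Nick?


Nick lives in Seattle. Count = 1

1


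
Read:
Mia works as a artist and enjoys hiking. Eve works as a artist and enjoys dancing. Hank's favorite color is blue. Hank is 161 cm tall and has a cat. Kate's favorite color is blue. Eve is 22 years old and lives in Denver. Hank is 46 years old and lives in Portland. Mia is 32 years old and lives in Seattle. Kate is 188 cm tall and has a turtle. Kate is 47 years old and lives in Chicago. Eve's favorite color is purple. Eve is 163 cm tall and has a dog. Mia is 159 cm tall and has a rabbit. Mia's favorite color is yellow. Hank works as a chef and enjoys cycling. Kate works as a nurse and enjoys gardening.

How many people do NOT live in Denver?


Not in Denver: 3

3


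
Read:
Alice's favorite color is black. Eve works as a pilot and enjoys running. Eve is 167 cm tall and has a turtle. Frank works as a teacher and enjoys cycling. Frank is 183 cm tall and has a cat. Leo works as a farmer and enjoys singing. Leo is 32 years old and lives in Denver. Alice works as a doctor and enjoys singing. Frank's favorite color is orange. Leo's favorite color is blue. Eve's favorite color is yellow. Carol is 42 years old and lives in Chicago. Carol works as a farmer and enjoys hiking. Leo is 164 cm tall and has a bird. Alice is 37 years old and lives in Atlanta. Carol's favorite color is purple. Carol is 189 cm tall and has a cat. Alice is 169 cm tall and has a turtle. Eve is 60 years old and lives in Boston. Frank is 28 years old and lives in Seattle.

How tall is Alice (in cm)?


Alice is 169 cm tall

169


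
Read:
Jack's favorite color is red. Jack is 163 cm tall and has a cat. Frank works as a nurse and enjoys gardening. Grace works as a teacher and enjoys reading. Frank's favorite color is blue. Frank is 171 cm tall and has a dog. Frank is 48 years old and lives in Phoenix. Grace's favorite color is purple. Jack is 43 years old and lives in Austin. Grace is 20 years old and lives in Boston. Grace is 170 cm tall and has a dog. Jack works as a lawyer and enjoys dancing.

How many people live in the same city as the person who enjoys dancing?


Person with hobby dancing is Jack, city Austin. Count = 1

1


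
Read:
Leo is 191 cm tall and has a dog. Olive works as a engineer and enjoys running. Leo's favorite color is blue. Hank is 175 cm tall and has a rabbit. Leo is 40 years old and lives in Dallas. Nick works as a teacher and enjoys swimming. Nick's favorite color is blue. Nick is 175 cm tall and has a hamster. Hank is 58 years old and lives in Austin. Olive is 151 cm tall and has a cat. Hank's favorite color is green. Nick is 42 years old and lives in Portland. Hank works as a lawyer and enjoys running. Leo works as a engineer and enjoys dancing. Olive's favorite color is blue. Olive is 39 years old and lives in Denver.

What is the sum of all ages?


58+39+40+42 = 179

179


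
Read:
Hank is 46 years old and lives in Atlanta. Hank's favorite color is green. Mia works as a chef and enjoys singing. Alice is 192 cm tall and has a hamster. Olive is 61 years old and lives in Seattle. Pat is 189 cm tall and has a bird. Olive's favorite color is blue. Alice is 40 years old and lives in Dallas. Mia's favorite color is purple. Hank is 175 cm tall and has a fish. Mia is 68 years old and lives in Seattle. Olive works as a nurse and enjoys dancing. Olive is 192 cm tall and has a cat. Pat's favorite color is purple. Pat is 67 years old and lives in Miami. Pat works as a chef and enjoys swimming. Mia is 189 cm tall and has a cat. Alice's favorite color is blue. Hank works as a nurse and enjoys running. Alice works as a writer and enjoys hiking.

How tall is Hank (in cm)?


Hank is 175 cm tall

175


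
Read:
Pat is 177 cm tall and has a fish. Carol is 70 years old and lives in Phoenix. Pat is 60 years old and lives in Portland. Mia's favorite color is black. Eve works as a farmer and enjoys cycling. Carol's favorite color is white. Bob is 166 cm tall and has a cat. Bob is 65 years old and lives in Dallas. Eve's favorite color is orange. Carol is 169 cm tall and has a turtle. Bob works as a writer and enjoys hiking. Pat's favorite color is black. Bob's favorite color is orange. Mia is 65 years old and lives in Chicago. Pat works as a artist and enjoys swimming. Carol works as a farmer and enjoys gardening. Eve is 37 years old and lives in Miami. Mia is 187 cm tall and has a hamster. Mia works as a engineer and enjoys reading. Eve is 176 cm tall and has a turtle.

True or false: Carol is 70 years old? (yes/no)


Carol is actually 70. yes

yes


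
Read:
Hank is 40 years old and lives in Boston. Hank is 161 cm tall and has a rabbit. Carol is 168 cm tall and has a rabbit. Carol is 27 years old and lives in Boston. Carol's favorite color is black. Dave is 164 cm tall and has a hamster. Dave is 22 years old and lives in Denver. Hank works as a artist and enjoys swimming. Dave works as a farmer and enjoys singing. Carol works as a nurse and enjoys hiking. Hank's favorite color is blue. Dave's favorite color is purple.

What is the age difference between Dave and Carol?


|22 - 27| = 5

5


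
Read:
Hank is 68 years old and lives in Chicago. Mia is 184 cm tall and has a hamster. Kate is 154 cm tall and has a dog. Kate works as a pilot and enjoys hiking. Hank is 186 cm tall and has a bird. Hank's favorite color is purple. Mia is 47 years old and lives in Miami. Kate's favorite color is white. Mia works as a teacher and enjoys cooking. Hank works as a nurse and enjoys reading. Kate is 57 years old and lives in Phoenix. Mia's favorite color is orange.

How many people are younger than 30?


Filter: 0

0


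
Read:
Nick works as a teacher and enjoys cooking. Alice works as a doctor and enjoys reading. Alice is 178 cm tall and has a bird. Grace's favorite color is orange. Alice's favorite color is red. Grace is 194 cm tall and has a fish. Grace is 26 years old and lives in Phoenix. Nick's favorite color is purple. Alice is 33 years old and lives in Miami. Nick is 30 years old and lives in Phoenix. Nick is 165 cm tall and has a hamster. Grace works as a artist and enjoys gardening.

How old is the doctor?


The doctor is Alice, age 33

33


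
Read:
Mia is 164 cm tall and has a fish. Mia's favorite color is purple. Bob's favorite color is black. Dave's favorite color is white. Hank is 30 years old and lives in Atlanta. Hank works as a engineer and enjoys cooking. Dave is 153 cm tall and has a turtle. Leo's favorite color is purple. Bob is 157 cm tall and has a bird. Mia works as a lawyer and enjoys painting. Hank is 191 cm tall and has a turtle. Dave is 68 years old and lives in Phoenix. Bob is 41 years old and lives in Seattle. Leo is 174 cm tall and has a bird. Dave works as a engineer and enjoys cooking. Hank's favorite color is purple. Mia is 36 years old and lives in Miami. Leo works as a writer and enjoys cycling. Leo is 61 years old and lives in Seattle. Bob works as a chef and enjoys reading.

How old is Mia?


Mia is 36 years old

36


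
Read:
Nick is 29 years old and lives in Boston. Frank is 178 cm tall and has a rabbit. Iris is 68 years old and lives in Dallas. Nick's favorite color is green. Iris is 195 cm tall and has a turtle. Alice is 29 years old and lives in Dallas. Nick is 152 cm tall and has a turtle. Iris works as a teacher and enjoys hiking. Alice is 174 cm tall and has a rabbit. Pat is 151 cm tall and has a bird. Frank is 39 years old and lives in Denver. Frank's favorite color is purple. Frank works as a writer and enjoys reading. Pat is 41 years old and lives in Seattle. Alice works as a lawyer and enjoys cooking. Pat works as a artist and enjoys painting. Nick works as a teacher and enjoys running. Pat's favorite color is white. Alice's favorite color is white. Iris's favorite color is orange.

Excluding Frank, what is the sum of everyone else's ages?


Sum (excluding Frank): 167

167


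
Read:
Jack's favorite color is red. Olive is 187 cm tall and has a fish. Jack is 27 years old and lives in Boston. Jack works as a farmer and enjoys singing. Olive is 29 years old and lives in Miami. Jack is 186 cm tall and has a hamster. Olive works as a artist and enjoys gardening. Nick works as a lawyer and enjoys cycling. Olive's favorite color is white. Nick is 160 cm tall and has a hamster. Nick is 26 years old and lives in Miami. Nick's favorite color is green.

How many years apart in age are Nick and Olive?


26 vs 29, diff = 3

3


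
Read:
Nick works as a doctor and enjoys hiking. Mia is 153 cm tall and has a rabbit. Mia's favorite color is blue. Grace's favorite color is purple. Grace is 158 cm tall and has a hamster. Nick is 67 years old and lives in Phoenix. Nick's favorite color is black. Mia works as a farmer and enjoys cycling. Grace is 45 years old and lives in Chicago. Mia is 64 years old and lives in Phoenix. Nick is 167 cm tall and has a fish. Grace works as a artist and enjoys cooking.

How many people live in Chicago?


Count in Chicago: 1

1


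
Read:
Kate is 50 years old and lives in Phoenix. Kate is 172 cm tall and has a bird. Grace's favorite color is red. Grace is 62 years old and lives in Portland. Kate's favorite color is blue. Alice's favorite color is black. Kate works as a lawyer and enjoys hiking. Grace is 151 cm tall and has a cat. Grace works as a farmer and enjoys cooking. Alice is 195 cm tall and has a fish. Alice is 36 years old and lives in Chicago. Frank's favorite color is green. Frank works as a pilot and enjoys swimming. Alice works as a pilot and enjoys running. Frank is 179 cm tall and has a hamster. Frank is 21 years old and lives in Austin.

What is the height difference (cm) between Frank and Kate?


|179 - 172| = 7

7


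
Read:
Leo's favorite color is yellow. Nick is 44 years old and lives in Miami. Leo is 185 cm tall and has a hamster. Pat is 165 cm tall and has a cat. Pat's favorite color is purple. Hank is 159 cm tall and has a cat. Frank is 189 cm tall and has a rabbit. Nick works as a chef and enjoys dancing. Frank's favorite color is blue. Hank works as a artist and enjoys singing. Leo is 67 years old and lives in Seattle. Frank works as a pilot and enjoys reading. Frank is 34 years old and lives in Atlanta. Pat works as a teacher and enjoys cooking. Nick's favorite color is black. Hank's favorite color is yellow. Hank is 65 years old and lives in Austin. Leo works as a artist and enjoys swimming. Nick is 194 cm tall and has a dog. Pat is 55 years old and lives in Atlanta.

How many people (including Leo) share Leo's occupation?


Leo is a artist. Count = 2

2


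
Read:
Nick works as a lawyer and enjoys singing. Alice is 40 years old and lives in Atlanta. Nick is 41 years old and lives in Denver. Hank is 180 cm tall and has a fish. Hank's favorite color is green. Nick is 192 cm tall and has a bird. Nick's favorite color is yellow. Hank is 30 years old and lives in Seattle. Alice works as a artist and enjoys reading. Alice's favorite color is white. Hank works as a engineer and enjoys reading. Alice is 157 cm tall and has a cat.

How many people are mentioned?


People: Alice, Nick, Hank. Count = 3

3


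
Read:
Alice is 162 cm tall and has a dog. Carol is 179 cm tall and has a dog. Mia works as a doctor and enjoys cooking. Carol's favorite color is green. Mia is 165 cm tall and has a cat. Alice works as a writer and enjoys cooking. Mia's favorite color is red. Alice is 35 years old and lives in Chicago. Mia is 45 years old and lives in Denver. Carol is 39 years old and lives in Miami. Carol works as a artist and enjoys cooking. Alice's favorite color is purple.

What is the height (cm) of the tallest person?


Tallest: Carol at 179 cm

179
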